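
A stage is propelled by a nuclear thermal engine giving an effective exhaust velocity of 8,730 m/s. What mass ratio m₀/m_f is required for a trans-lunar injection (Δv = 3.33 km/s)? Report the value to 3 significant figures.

mass ratio ≈ 1.46

Using Δv = v_e ln(m₀/m_f): m₀/m_f = exp(Δv / v_e) = exp(3330 / 8730.0) = exp(0.3814) = 1.4644.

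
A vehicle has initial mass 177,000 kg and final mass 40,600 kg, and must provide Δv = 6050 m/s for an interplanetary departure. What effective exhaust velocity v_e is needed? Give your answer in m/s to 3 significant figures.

ln(m₀/m_f) = ln(177000/40600) = ln(4.36) = 1.4724.
v_e = Δv / ln(m₀/m_f) = 6050 / 1.4724 = 4109.0 m/s.

v_e ≈ 4110 m/s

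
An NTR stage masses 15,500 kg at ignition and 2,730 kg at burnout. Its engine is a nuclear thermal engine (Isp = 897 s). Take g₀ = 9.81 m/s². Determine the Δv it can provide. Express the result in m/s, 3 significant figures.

v_e = Isp · g₀ = 897 × 9.81 = 8799.6 m/s.
By the Tsiolkovsky rocket equation, Δv = v_e · ln(m₀/m_f) = 8799.6 × ln(5.678) = 8799.6 × 1.7365 ≈ 15280.8 m/s.

Δv ≈ 15300 m/s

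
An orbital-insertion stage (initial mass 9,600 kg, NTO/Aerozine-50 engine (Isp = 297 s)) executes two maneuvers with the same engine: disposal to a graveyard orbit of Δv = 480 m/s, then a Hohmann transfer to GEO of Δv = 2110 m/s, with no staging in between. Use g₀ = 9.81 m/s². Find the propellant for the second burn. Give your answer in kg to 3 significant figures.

propellant for the second burn ≈ 4200 kg

v_e = Isp · g₀ = 297 × 9.81 = 2913.6 m/s.
After the first burn: m = 9600 × exp(−480/2913.6) = 9600 × 0.84811 = 8,141.86 kg.
After the second burn: m = 8,141.86 × exp(−2110/2913.6) = 8,141.86 × 0.48471 = 3,946.44 kg.
Second-burn propellant = 8,141.86 − 3,946.44 = 4,195.42 kg.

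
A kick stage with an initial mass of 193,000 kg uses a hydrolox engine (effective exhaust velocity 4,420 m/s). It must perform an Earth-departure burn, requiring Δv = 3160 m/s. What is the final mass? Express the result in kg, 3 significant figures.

From the ideal rocket equation, m₀/m_f = exp(Δv / v_e) = exp(3160 / 4420.0) = exp(0.7149) = 2.0440.
m_f = m₀ / 2.0440 = 193,000 / 2.0440 = 94,422.7 kg.

final mass ≈ 94400 kg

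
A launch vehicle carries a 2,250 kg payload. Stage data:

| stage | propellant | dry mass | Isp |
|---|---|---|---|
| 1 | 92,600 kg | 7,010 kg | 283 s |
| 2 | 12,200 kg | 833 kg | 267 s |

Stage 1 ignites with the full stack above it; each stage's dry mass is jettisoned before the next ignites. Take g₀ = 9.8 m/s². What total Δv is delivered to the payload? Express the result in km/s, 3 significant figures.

Δv ≈ 8.74 km/s

Ignition mass of stage 1 = 92,600+7,010 + 12,200+833 + 2,250 = 114,893 kg.
Stage 1: m₀ = 114,893 kg, m_f = 114,893 − 92,600 = 22,293 kg; Δv = 283×9.8×ln(5.154) = 2773.4×1.6397 ≈ 4548 m/s.
Stage 2: m₀ = 15,283 kg, m_f = 15,283 − 12,200 = 3,083 kg; Δv = 267×9.8×ln(4.957) = 2616.6×1.6008 ≈ 4189 m/s.
Total Δv = 4548 + 4189 = 8737 m/s.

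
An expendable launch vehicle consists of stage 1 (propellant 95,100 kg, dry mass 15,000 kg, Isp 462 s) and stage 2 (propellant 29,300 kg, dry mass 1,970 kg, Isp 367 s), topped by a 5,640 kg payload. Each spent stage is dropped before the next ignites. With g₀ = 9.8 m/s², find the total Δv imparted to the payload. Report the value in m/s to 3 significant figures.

Ignition mass of stage 1 = 95,100+15,000 + 29,300+1,970 + 5,640 = 147,010 kg.
Stage 1: m₀ = 147,010 kg, m_f = 147,010 − 95,100 = 51,910 kg; Δv = 462×9.8×ln(2.832) = 4527.6×1.0410 ≈ 4713 m/s.
Stage 2: m₀ = 36,910 kg, m_f = 36,910 − 29,300 = 7,610 kg; Δv = 367×9.8×ln(4.85) = 3596.6×1.5790 ≈ 5679 m/s.
Total Δv = 4713 + 5679 = 10392 m/s.

Δv ≈ 10400 m/s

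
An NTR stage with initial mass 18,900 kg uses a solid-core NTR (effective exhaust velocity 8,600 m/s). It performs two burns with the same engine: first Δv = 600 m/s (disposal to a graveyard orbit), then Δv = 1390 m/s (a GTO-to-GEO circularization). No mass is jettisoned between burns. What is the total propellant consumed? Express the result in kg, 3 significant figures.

After the first burn: m = 18900 × exp(−600/8600.0) = 18900 × 0.93261 = 17,626.3 kg.
After the second burn: m = 17,626.3 × exp(−1390/8600.0) = 17,626.3 × 0.85076 = 14,995.8 kg.
Total propellant = m₀ − m_final = 18900 − 14,995.8 = 3,904.2 kg.

total propellant consumed ≈ 3900 kg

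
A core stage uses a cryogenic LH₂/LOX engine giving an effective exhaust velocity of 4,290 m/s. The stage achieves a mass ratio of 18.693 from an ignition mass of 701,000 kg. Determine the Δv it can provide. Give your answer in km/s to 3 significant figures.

By the Tsiolkovsky rocket equation, Δv = v_e · ln(18.693) = 4290.0 × 2.9281 ≈ 12561.8 m/s.

Δv ≈ 12.6 km/s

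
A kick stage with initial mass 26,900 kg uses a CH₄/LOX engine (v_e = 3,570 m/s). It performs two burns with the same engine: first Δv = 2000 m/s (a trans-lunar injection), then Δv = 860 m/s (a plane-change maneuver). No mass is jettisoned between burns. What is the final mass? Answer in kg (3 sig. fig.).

After the first burn: m = 26900 × exp(−2000/3570.0) = 26900 × 0.57108 = 15,362.1 kg.
After the second burn: m = 15,362.1 × exp(−860/3570.0) = 15,362.1 × 0.78592 = 12,073.4 kg.

final mass ≈ 12100 kg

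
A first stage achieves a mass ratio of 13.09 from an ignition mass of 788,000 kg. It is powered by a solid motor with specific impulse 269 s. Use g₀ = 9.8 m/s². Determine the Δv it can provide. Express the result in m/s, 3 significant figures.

Δv ≈ 6780 m/s

v_e = Isp · g₀ = 269 × 9.8 = 2636.2 m/s.
Using Δv = v_e ln(m₀/m_f): Δv = v_e · ln(13.09) = 2636.2 × 2.5718 ≈ 6779.9 m/s.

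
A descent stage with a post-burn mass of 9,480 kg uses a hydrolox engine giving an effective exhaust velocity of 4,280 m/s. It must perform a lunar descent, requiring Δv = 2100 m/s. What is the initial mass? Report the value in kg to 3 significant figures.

initial mass ≈ 15500 kg

m₀/m_f = exp(Δv / v_e) = exp(2100 / 4280.0) = exp(0.4907) = 1.6334.
m₀ = m_f × 1.6334 = 9,480 × 1.6334 = 15,484.6 kg.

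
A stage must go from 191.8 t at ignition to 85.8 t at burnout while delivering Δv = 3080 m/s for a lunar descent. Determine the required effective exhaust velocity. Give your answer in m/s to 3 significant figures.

ln(m₀/m_f) = ln(191800/85800) = ln(2.235) = 0.8044.
Using Δv = v_e ln(m₀/m_f): v_e = Δv / ln(m₀/m_f) = 3080 / 0.8044 = 3828.8 m/s.

v_e ≈ 3830 m/s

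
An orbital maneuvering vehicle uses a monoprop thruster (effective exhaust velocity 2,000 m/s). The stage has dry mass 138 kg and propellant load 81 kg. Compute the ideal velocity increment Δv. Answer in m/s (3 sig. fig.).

Δv ≈ 924 m/s

m₀ = m_dry + m_prop = 138 + 81 = 219 kg.
Δv = v_e · ln(m₀/m_f) = 2000.0 × ln(1.587) = 2000.0 × 0.4618 ≈ 923.6 m/s.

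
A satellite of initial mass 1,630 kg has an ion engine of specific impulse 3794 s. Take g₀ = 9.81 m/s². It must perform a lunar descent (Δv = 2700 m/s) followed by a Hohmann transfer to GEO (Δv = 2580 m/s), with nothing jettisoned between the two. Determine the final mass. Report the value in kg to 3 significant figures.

v_e = Isp · g₀ = 3794 × 9.81 = 37219.1 m/s.
After the first burn: m = 1630 × exp(−2700/37219.1) = 1630 × 0.93003 = 1,515.95 kg.
After the second burn: m = 1,515.95 × exp(−2580/37219.1) = 1,515.95 × 0.93303 = 1,414.43 kg.

final mass ≈ 1410 kg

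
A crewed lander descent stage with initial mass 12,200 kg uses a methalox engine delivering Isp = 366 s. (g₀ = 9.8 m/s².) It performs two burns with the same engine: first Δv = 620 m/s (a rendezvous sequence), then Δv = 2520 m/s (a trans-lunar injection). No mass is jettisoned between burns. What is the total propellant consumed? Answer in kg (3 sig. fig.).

v_e = Isp · g₀ = 366 × 9.8 = 3586.8 m/s.
After the first burn: m = 12200 × exp(−620/3586.8) = 12200 × 0.84126 = 10,263.4 kg.
After the second burn: m = 10,263.4 × exp(−2520/3586.8) = 10,263.4 × 0.49531 = 5,083.56 kg.
Total propellant = m₀ − m_final = 12200 − 5,083.56 = 7,116.44 kg.

total propellant consumed ≈ 7120 kg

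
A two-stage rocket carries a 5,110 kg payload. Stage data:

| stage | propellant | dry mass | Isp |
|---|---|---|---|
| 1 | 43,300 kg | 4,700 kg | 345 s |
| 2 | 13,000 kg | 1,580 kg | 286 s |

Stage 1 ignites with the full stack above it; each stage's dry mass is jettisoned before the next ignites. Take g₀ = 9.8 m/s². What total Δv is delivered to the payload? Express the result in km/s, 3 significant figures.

Ignition mass of stage 1 = 43,300+4,700 + 13,000+1,580 + 5,110 = 67,690 kg.
Stage 1: m₀ = 67,690 kg, m_f = 67,690 − 43,300 = 24,390 kg; Δv = 345×9.8×ln(2.775) = 3381.0×1.0208 ≈ 3451 m/s.
Stage 2: m₀ = 19,690 kg, m_f = 19,690 − 13,000 = 6,690 kg; Δv = 286×9.8×ln(2.943) = 2802.8×1.0795 ≈ 3026 m/s.
Total Δv = 3451 + 3026 = 6477 m/s.

Δv ≈ 6.48 km/s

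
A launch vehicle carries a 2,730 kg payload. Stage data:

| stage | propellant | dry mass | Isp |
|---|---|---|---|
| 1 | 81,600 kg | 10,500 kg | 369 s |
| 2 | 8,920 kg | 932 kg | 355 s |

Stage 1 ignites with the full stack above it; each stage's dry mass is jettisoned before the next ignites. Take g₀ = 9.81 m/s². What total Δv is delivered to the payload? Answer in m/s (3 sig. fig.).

Ignition mass of stage 1 = 81,600+10,500 + 8,920+932 + 2,730 = 104,682 kg.
Stage 1: m₀ = 104,682 kg, m_f = 104,682 − 81,600 = 23,082 kg; Δv = 369×9.81×ln(4.535) = 3619.9×1.5119 ≈ 5473 m/s.
Stage 2: m₀ = 12,582 kg, m_f = 12,582 − 8,920 = 3,662 kg; Δv = 355×9.81×ln(3.436) = 3482.6×1.2343 ≈ 4298 m/s.
Total Δv = 5473 + 4298 = 9771 m/s.

Δv ≈ 9770 m/s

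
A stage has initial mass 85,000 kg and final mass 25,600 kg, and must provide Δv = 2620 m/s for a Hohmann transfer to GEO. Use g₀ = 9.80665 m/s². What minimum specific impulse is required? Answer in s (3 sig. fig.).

ln(m₀/m_f) = ln(85000/25600) = ln(3.32) = 1.2001.
By the Tsiolkovsky rocket equation, v_e = Δv / ln(m₀/m_f) = 2620 / 1.2001 = 2183.2 m/s.
Isp = v_e / g₀ = 2183.2 / 9.80665 = 222.6 s.

Isp ≈ 223 s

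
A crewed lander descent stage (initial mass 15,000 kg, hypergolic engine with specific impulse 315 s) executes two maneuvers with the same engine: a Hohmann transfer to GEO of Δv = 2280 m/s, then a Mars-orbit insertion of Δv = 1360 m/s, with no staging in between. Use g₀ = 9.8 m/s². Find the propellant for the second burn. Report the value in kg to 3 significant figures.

v_e = Isp · g₀ = 315 × 9.8 = 3087.0 m/s.
After the first burn: m = 15000 × exp(−2280/3087.0) = 15000 × 0.47779 = 7,166.85 kg.
After the second burn: m = 7,166.85 × exp(−1360/3087.0) = 7,166.85 × 0.64368 = 4,613.16 kg.
Second-burn propellant = 7,166.85 − 4,613.16 = 2,553.69 kg.

propellant for the second burn ≈ 2550 kg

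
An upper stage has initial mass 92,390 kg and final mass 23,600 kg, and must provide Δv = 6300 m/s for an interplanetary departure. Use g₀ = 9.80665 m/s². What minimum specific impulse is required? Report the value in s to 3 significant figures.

ln(m₀/m_f) = ln(92390/23600) = ln(3.915) = 1.3648.
By the Tsiolkovsky rocket equation, v_e = Δv / ln(m₀/m_f) = 6300 / 1.3648 = 4616.2 m/s.
Isp = v_e / g₀ = 4616.2 / 9.80665 = 470.7 s.

Isp ≈ 471 s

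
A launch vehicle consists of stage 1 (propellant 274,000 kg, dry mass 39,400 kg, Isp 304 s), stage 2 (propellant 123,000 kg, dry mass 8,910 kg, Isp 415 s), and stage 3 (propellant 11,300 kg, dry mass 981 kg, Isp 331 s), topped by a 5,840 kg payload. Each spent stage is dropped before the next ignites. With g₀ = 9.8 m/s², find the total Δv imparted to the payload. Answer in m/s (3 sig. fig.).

Ignition mass of stage 1 = 274,000+39,400 + 123,000+8,910 + 11,300+981 + 5,840 = 463,431 kg.
Stage 1: m₀ = 463,431 kg, m_f = 463,431 − 274,000 = 189,431 kg; Δv = 304×9.8×ln(2.446) = 2979.2×0.8946 ≈ 2665 m/s.
Stage 2: m₀ = 150,031 kg, m_f = 150,031 − 123,000 = 27,031 kg; Δv = 415×9.8×ln(5.55) = 4067.0×1.7139 ≈ 6970 m/s.
Stage 3: m₀ = 18,121 kg, m_f = 18,121 − 11,300 = 6,821 kg; Δv = 331×9.8×ln(2.657) = 3243.8×0.9771 ≈ 3169 m/s.
Total Δv = 2665 + 6970 + 3169 = 12804 m/s.

Δv ≈ 12800 m/s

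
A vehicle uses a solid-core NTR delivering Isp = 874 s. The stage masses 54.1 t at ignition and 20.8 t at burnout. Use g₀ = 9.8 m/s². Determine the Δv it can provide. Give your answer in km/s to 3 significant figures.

Δv ≈ 8.19 km/s

v_e = Isp · g₀ = 874 × 9.8 = 8565.2 m/s.
Δv = v_e · ln(m₀/m_f) = 8565.2 × ln(2.601) = 8565.2 × 0.9559 ≈ 8187.3 m/s.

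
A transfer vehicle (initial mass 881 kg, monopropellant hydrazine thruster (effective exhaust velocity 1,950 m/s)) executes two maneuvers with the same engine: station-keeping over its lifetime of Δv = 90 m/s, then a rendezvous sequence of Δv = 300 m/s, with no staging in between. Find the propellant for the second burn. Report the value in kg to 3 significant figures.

propellant for the second burn ≈ 120 kg

After the first burn: m = 881 × exp(−90/1950.0) = 881 × 0.95490 = 841.267 kg.
After the second burn: m = 841.267 × exp(−300/1950.0) = 841.267 × 0.85740 = 721.302 kg.
Second-burn propellant = 841.267 − 721.302 = 119.965 kg.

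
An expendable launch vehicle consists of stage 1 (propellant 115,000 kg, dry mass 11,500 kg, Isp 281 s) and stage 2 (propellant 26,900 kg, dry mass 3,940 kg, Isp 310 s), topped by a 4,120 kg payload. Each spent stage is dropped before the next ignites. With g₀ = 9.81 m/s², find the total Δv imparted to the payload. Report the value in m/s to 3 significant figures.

Δv ≈ 7900 m/s

Ignition mass of stage 1 = 115,000+11,500 + 26,900+3,940 + 4,120 = 161,460 kg.
Stage 1: m₀ = 161,460 kg, m_f = 161,460 − 115,000 = 46,460 kg; Δv = 281×9.81×ln(3.475) = 2756.6×1.2457 ≈ 3434 m/s.
Stage 2: m₀ = 34,960 kg, m_f = 34,960 − 26,900 = 8,060 kg; Δv = 310×9.81×ln(4.337) = 3041.1×1.4673 ≈ 4462 m/s.
Total Δv = 3434 + 4462 = 7896 m/s.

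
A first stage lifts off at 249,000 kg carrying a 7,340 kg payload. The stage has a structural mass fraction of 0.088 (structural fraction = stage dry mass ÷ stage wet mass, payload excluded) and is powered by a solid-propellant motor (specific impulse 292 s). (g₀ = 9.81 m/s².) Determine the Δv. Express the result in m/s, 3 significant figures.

Stage wet mass = m₀ − payload = 249,000 − 7,340 = 241,660 kg.
Stage dry mass = ε × stage wet mass = 0.088 × 241,660 = 21,266.1 kg.
Burnout mass m_f = stage dry + payload = 21,266.1 + 7,340 = 28,606.1 kg.
v_e = Isp · g₀ = 292 × 9.81 = 2864.5 m/s.
Δv = v_e · ln(249,000/28,606.1) = 2864.5 × ln(8.704) = 2864.5 × 2.1638 ≈ 6198 m/s.

Δv ≈ 6200 m/s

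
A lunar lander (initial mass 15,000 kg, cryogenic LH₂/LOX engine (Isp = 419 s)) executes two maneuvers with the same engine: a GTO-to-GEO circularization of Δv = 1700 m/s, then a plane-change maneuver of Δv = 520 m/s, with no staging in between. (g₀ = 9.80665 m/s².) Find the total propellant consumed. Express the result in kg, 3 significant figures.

v_e = Isp · g₀ = 419 × 9.80665 = 4109.0 m/s.
After the first burn: m = 15000 × exp(−1700/4109.0) = 15000 × 0.66118 = 9,917.7 kg.
After the second burn: m = 9,917.7 × exp(−520/4109.0) = 9,917.7 × 0.88113 = 8,738.78 kg.
Total propellant = m₀ − m_final = 15000 − 8,738.78 = 6,261.22 kg.

total propellant consumed ≈ 6260 kg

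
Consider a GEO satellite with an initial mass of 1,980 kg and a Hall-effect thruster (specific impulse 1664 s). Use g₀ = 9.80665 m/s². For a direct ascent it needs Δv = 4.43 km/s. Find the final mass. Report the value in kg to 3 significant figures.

v_e = Isp · g₀ = 1664 × 9.80665 = 16318.3 m/s.
By the Tsiolkovsky rocket equation, m₀/m_f = exp(Δv / v_e) = exp(4430 / 16318.3) = exp(0.2715) = 1.3119.
m_f = m₀ / 1.3119 = 1,980 / 1.3119 = 1,509.26 kg.

final mass ≈ 1510 kg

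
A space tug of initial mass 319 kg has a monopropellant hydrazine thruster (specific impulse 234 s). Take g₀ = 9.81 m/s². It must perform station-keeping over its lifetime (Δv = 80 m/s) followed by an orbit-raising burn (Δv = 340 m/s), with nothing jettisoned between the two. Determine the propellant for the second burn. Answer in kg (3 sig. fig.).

v_e = Isp · g₀ = 234 × 9.81 = 2295.5 m/s.
After the first burn: m = 319 × exp(−80/2295.5) = 319 × 0.96575 = 308.074 kg.
After the second burn: m = 308.074 × exp(−340/2295.5) = 308.074 × 0.86233 = 265.661 kg.
Second-burn propellant = 308.074 − 265.661 = 42.413 kg.

propellant for the second burn ≈ 42.4 kg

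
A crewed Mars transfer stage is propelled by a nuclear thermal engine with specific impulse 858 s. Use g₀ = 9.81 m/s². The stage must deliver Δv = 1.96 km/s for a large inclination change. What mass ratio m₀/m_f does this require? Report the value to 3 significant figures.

v_e = Isp · g₀ = 858 × 9.81 = 8417.0 m/s.
By the Tsiolkovsky rocket equation, m₀/m_f = exp(Δv / v_e) = exp(1960 / 8417.0) = exp(0.2329) = 1.2622.

mass ratio ≈ 1.26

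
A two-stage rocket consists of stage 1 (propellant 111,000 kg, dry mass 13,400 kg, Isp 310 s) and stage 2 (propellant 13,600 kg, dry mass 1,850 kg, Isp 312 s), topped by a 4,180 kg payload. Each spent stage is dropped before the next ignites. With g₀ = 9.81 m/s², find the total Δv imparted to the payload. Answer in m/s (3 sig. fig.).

Ignition mass of stage 1 = 111,000+13,400 + 13,600+1,850 + 4,180 = 144,030 kg.
Stage 1: m₀ = 144,030 kg, m_f = 144,030 − 111,000 = 33,030 kg; Δv = 310×9.81×ln(4.361) = 3041.1×1.4726 ≈ 4478 m/s.
Stage 2: m₀ = 19,630 kg, m_f = 19,630 − 13,600 = 6,030 kg; Δv = 312×9.81×ln(3.255) = 3060.7×1.1803 ≈ 3613 m/s.
Total Δv = 4478 + 3613 = 8091 m/s.

Δv ≈ 8090 m/s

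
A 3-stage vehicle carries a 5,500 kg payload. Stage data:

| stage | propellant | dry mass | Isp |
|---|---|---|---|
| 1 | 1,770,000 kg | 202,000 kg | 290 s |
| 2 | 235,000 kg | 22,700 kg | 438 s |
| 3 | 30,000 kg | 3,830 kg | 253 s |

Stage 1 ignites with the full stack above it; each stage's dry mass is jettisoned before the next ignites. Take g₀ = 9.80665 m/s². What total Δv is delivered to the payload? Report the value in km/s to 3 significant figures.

Δv ≈ 14.6 km/s

Ignition mass of stage 1 = 1,770,000+202,000 + 235,000+22,700 + 30,000+3,830 + 5,500 = 2,269,030 kg.
Stage 1: m₀ = 2,269,030 kg, m_f = 2,269,030 − 1,770,000 = 499,030 kg; Δv = 290×9.80665×ln(4.547) = 2843.9×1.5144 ≈ 4307 m/s.
Stage 2: m₀ = 297,030 kg, m_f = 297,030 − 235,000 = 62,030 kg; Δv = 438×9.80665×ln(4.788) = 4295.3×1.5662 ≈ 6727 m/s.
Stage 3: m₀ = 39,330 kg, m_f = 39,330 − 30,000 = 9,330 kg; Δv = 253×9.80665×ln(4.215) = 2481.1×1.4388 ≈ 3570 m/s.
Total Δv = 4307 + 6727 + 3570 = 14604 m/s.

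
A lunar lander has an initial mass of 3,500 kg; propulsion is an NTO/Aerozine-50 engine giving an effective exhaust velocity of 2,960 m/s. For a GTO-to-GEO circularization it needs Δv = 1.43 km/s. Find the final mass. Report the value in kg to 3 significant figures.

By the Tsiolkovsky rocket equation, m₀/m_f = exp(Δv / v_e) = exp(1430 / 2960.0) = exp(0.4831) = 1.6211.
m_f = m₀ / 1.6211 = 3,500 / 1.6211 = 2,159.03 kg.

final mass ≈ 2160 kg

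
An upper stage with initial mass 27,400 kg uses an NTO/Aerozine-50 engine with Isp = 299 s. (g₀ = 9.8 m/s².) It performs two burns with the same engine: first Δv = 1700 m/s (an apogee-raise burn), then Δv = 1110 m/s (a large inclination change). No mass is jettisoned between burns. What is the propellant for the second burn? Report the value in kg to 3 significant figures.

propellant for the second burn ≈ 4840 kg

v_e = Isp · g₀ = 299 × 9.8 = 2930.2 m/s.
After the first burn: m = 27400 × exp(−1700/2930.2) = 27400 × 0.55981 = 15,338.8 kg.
After the second burn: m = 15,338.8 × exp(−1110/2930.2) = 15,338.8 × 0.68467 = 10,502 kg.
Second-burn propellant = 15,338.8 − 10,502 = 4,836.8 kg.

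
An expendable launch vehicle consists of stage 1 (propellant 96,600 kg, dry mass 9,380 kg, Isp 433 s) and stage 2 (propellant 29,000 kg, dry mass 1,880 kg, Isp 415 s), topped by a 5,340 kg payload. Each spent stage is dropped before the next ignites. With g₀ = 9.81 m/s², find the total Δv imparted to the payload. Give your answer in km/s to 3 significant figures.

Ignition mass of stage 1 = 96,600+9,380 + 29,000+1,880 + 5,340 = 142,200 kg.
Stage 1: m₀ = 142,200 kg, m_f = 142,200 − 96,600 = 45,600 kg; Δv = 433×9.81×ln(3.118) = 4247.7×1.1373 ≈ 4831 m/s.
Stage 2: m₀ = 36,220 kg, m_f = 36,220 − 29,000 = 7,220 kg; Δv = 415×9.81×ln(5.017) = 4071.2×1.6128 ≈ 6566 m/s.
Total Δv = 4831 + 6566 = 11397 m/s.

Δv ≈ 11.4 km/s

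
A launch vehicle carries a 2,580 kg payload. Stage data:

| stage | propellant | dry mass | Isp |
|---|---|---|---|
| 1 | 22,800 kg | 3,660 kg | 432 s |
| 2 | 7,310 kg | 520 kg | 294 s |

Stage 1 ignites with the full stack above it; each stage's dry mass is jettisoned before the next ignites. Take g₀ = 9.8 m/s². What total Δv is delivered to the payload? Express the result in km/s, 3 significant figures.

Ignition mass of stage 1 = 22,800+3,660 + 7,310+520 + 2,580 = 36,870 kg.
Stage 1: m₀ = 36,870 kg, m_f = 36,870 − 22,800 = 14,070 kg; Δv = 432×9.8×ln(2.62) = 4233.6×0.9634 ≈ 4078 m/s.
Stage 2: m₀ = 10,410 kg, m_f = 10,410 − 7,310 = 3,100 kg; Δv = 294×9.8×ln(3.358) = 2881.2×1.2114 ≈ 3490 m/s.
Total Δv = 4078 + 3490 = 7568 m/s.

Δv ≈ 7.57 km/s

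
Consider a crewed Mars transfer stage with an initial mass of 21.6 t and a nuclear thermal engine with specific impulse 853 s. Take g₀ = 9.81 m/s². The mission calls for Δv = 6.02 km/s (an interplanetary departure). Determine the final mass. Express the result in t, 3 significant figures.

final mass ≈ 10.5 t

v_e = Isp · g₀ = 853 × 9.81 = 8367.9 m/s.
m₀/m_f = exp(Δv / v_e) = exp(6020 / 8367.9) = exp(0.7194) = 2.0532.
m_f = m₀ / 2.0532 = 21.6 / 2.0532 = 10.5202 t.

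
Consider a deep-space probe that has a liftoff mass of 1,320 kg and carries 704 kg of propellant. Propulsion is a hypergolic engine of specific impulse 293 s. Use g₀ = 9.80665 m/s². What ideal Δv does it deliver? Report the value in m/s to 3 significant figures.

v_e = Isp · g₀ = 293 × 9.80665 = 2873.3 m/s.
m_f = m₀ − m_prop = 1,320 − 704 = 616 kg.
From the ideal rocket equation, Δv = v_e · ln(m₀/m_f) = 2873.3 × ln(2.143) = 2873.3 × 0.7621 ≈ 2189.9 m/s.

Δv ≈ 2190 m/s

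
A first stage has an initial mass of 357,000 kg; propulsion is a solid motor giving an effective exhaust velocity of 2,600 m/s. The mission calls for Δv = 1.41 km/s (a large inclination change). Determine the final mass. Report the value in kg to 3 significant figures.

m₀/m_f = exp(Δv / v_e) = exp(1410 / 2600.0) = exp(0.5423) = 1.7200.
m_f = m₀ / 1.7200 = 357,000 / 1.7200 = 207,558 kg.

final mass ≈ 208000 kg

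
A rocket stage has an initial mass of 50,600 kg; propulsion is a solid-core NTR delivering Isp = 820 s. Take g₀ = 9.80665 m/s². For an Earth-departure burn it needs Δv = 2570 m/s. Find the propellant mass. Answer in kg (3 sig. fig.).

propellant mass ≈ 13800 kg

v_e = Isp · g₀ = 820 × 9.80665 = 8041.5 m/s.
Rocket equation: m₀/m_f = exp(Δv / v_e) = exp(2570 / 8041.5) = exp(0.3196) = 1.3766.
m_f = 50,600 / 1.3766 = 36,757.2 kg, so propellant = m₀ − m_f = 50,600 − 36,757.2 = 13,842.8 kg.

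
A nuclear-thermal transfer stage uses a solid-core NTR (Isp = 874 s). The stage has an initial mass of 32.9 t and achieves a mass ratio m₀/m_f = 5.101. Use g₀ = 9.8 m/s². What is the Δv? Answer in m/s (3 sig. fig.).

v_e = Isp · g₀ = 874 × 9.8 = 8565.2 m/s.
Using Δv = v_e ln(m₀/m_f): Δv = v_e · ln(5.101) = 8565.2 × 1.6294 ≈ 13956.5 m/s.

Δv ≈ 14000 m/s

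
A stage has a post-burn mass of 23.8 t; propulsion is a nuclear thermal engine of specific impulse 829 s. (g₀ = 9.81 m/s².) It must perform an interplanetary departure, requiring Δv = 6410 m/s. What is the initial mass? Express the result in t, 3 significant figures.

initial mass ≈ 52.3 t

v_e = Isp · g₀ = 829 × 9.81 = 8132.5 m/s.
m₀/m_f = exp(Δv / v_e) = exp(6410 / 8132.5) = exp(0.7882) = 2.1994.
m₀ = m_f × 2.1994 = 23.8 × 2.1994 = 52.3457 t.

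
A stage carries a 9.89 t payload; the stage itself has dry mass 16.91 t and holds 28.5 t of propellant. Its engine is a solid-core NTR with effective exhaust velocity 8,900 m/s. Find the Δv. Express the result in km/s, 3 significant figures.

m₀ = payload + dry + propellant = 9.89 + 16.91 + 28.5 = 55.3 t.
m_f = payload + dry = 9.89 + 16.91 = 26.8 t.
From the ideal rocket equation, Δv = v_e · ln(m₀/m_f) = 8900.0 × ln(2.063) = 8900.0 × 0.7244 ≈ 6446.9 m/s.

Δv ≈ 6.45 km/s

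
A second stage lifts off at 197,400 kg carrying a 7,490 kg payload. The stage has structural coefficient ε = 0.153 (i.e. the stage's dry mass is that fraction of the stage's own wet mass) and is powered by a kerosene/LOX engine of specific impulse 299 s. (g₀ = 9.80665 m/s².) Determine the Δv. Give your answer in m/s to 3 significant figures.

Stage wet mass = m₀ − payload = 197,400 − 7,490 = 189,910 kg.
Stage dry mass = ε × stage wet mass = 0.153 × 189,910 = 29,056.2 kg.
Burnout mass m_f = stage dry + payload = 29,056.2 + 7,490 = 36,546.2 kg.
v_e = Isp · g₀ = 299 × 9.80665 = 2932.2 m/s.
Δv = v_e · ln(197,400/36,546.2) = 2932.2 × ln(5.401) = 2932.2 × 1.6867 ≈ 4946 m/s.

Δv ≈ 4950 m/s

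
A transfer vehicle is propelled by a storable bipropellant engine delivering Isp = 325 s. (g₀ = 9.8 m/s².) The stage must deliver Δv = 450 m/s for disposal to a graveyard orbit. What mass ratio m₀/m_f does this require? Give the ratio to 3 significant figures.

v_e = Isp · g₀ = 325 × 9.8 = 3185.0 m/s.
Rocket equation: m₀/m_f = exp(Δv / v_e) = exp(450 / 3185.0) = exp(0.1413) = 1.1518.

mass ratio ≈ 1.15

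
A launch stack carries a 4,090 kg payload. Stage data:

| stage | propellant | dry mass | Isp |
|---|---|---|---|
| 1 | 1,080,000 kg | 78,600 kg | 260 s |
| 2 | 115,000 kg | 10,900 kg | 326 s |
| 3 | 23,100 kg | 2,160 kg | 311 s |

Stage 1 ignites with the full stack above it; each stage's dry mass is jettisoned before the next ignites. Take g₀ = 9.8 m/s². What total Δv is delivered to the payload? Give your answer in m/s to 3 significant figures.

Δv ≈ 13400 m/s

Ignition mass of stage 1 = 1,080,000+78,600 + 115,000+10,900 + 23,100+2,160 + 4,090 = 1,313,850 kg.
Stage 1: m₀ = 1,313,850 kg, m_f = 1,313,850 − 1,080,000 = 233,850 kg; Δv = 260×9.8×ln(5.618) = 2548.0×1.7260 ≈ 4398 m/s.
Stage 2: m₀ = 155,250 kg, m_f = 155,250 − 115,000 = 40,250 kg; Δv = 326×9.8×ln(3.857) = 3194.8×1.3499 ≈ 4313 m/s.
Stage 3: m₀ = 29,350 kg, m_f = 29,350 − 23,100 = 6,250 kg; Δv = 311×9.8×ln(4.696) = 3047.8×1.5467 ≈ 4714 m/s.
Total Δv = 4398 + 4313 + 4714 = 13425 m/s.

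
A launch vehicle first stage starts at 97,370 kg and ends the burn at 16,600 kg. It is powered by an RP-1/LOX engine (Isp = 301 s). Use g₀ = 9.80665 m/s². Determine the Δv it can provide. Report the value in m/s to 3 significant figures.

Δv ≈ 5220 m/s

v_e = Isp · g₀ = 301 × 9.80665 = 2951.8 m/s.
By the Tsiolkovsky rocket equation, Δv = v_e · ln(m₀/m_f) = 2951.8 × ln(5.866) = 2951.8 × 1.7691 ≈ 5222.1 m/s.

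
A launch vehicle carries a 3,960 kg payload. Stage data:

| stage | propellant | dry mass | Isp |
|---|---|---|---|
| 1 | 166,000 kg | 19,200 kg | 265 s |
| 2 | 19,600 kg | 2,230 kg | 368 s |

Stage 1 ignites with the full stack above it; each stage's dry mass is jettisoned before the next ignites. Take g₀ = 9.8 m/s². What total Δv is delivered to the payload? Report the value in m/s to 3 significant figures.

Ignition mass of stage 1 = 166,000+19,200 + 19,600+2,230 + 3,960 = 210,990 kg.
Stage 1: m₀ = 210,990 kg, m_f = 210,990 − 166,000 = 44,990 kg; Δv = 265×9.8×ln(4.69) = 2597.0×1.5454 ≈ 4013 m/s.
Stage 2: m₀ = 25,790 kg, m_f = 25,790 − 19,600 = 6,190 kg; Δv = 368×9.8×ln(4.166) = 3606.4×1.4271 ≈ 5147 m/s.
Total Δv = 4013 + 5147 = 9160 m/s.

Δv ≈ 9160 m/s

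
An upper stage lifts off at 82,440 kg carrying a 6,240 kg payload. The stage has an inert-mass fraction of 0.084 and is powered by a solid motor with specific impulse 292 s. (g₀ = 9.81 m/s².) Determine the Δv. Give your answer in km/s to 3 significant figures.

Δv ≈ 5.37 km/s

Stage wet mass = m₀ − payload = 82,440 − 6,240 = 76,200 kg.
Stage dry mass = ε × stage wet mass = 0.084 × 76,200 = 6,400.8 kg.
Burnout mass m_f = stage dry + payload = 6,400.8 + 6,240 = 12,640.8 kg.
v_e = Isp · g₀ = 292 × 9.81 = 2864.5 m/s.
Δv = v_e · ln(82,440/12,640.8) = 2864.5 × ln(6.522) = 2864.5 × 1.8751 ≈ 5371 m/s.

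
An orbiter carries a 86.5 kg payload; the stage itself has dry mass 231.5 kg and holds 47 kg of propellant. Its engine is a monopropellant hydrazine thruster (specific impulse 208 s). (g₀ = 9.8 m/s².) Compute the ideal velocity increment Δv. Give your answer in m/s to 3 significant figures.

v_e = Isp · g₀ = 208 × 9.8 = 2038.4 m/s.
m₀ = payload + dry + propellant = 86.5 + 231.5 + 47 = 365 kg.
m_f = payload + dry = 86.5 + 231.5 = 318 kg.
Using Δv = v_e ln(m₀/m_f): Δv = v_e · ln(m₀/m_f) = 2038.4 × ln(1.148) = 2038.4 × 0.1378 ≈ 281.0 m/s.

Δv ≈ 281 m/s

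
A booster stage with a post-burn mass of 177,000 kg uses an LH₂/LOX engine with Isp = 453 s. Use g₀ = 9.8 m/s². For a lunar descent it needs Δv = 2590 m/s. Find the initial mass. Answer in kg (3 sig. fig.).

initial mass ≈ 317000 kg

v_e = Isp · g₀ = 453 × 9.8 = 4439.4 m/s.
Rocket equation: m₀/m_f = exp(Δv / v_e) = exp(2590 / 4439.4) = exp(0.5834) = 1.7921.
m₀ = m_f × 1.7921 = 177,000 × 1.7921 = 317,202 kg.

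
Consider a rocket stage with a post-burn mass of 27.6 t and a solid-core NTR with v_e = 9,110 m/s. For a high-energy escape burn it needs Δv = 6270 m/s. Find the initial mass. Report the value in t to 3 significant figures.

initial mass ≈ 54.9 t

By the Tsiolkovsky rocket equation, m₀/m_f = exp(Δv / v_e) = exp(6270 / 9110.0) = exp(0.6883) = 1.9902.
m₀ = m_f × 1.9902 = 27.6 × 1.9902 = 54.9295 t.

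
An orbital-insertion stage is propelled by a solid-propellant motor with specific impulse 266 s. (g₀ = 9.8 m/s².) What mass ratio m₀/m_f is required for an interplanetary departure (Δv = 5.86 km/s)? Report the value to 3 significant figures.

v_e = Isp · g₀ = 266 × 9.8 = 2606.8 m/s.
m₀/m_f = exp(Δv / v_e) = exp(5860 / 2606.8) = exp(2.2480) = 9.4685.

mass ratio ≈ 9.47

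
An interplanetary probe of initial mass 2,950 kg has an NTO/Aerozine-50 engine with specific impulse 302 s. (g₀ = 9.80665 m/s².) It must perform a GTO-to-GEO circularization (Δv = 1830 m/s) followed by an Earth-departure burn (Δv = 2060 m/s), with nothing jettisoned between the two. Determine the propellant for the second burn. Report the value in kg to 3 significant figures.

propellant for the second burn ≈ 797 kg

v_e = Isp · g₀ = 302 × 9.80665 = 2961.6 m/s.
After the first burn: m = 2950 × exp(−1830/2961.6) = 2950 × 0.53907 = 1,590.26 kg.
After the second burn: m = 1,590.26 × exp(−2060/2961.6) = 1,590.26 × 0.49879 = 793.206 kg.
Second-burn propellant = 1,590.26 − 793.206 = 797.054 kg.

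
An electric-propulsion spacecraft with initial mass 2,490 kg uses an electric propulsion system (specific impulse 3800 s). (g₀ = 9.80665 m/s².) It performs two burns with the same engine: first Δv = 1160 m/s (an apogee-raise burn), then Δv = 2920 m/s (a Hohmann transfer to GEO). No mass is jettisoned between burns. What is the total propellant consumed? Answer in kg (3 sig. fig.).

v_e = Isp · g₀ = 3800 × 9.80665 = 37265.3 m/s.
After the first burn: m = 2490 × exp(−1160/37265.3) = 2490 × 0.96935 = 2,413.68 kg.
After the second burn: m = 2,413.68 × exp(−2920/37265.3) = 2,413.68 × 0.92463 = 2,231.76 kg.
Total propellant = m₀ − m_final = 2490 − 2,231.76 = 258.24 kg.

total propellant consumed ≈ 258 kg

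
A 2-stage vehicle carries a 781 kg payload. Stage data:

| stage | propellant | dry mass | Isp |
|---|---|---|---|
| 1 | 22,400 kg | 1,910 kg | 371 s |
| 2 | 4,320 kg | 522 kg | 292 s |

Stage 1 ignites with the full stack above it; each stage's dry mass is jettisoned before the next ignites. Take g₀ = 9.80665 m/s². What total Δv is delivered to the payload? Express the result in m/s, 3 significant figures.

Ignition mass of stage 1 = 22,400+1,910 + 4,320+522 + 781 = 29,933 kg.
Stage 1: m₀ = 29,933 kg, m_f = 29,933 − 22,400 = 7,533 kg; Δv = 371×9.80665×ln(3.974) = 3638.3×1.3797 ≈ 5020 m/s.
Stage 2: m₀ = 5,623 kg, m_f = 5,623 − 4,320 = 1,303 kg; Δv = 292×9.80665×ln(4.315) = 2863.5×1.4622 ≈ 4187 m/s.
Total Δv = 5020 + 4187 = 9207 m/s.

Δv ≈ 9210 m/s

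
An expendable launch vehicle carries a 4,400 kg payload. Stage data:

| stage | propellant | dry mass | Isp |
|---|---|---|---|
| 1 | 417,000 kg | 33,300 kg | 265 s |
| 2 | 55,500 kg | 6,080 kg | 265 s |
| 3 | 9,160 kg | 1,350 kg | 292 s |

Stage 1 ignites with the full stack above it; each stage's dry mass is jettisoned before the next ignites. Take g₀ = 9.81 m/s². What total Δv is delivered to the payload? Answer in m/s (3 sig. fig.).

Δv ≈ 10200 m/s

Ignition mass of stage 1 = 417,000+33,300 + 55,500+6,080 + 9,160+1,350 + 4,400 = 526,790 kg.
Stage 1: m₀ = 526,790 kg, m_f = 526,790 − 417,000 = 109,790 kg; Δv = 265×9.81×ln(4.798) = 2599.7×1.5682 ≈ 4077 m/s.
Stage 2: m₀ = 76,490 kg, m_f = 76,490 − 55,500 = 20,990 kg; Δv = 265×9.81×ln(3.644) = 2599.7×1.2931 ≈ 3362 m/s.
Stage 3: m₀ = 14,910 kg, m_f = 14,910 − 9,160 = 5,750 kg; Δv = 292×9.81×ln(2.593) = 2864.5×0.9528 ≈ 2729 m/s.
Total Δv = 4077 + 3362 + 2729 = 10168 m/s.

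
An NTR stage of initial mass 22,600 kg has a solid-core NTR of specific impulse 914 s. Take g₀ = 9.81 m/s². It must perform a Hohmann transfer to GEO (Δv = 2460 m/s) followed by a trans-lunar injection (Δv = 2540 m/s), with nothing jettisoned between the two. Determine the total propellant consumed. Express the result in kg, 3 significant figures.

total propellant consumed ≈ 9660 kg

v_e = Isp · g₀ = 914 × 9.81 = 8966.3 m/s.
After the first burn: m = 22600 × exp(−2460/8966.3) = 22600 × 0.76006 = 17,177.4 kg.
After the second burn: m = 17,177.4 × exp(−2540/8966.3) = 17,177.4 × 0.75331 = 12,939.9 kg.
Total propellant = m₀ − m_final = 22600 − 12,939.9 = 9,660.1 kg.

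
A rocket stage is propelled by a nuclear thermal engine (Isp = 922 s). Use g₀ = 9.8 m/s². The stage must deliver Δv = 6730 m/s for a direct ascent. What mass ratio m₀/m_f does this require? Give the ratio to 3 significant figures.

v_e = Isp · g₀ = 922 × 9.8 = 9035.6 m/s.
Using Δv = v_e ln(m₀/m_f): m₀/m_f = exp(Δv / v_e) = exp(6730 / 9035.6) = exp(0.7448) = 2.1061.

mass ratio ≈ 2.11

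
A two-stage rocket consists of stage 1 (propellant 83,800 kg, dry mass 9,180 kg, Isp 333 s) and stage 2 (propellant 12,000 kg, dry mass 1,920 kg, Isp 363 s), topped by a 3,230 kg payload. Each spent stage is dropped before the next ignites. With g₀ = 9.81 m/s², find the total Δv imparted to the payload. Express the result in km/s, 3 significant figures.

Ignition mass of stage 1 = 83,800+9,180 + 12,000+1,920 + 3,230 = 110,130 kg.
Stage 1: m₀ = 110,130 kg, m_f = 110,130 − 83,800 = 26,330 kg; Δv = 333×9.81×ln(4.183) = 3266.7×1.4310 ≈ 4675 m/s.
Stage 2: m₀ = 17,150 kg, m_f = 17,150 − 12,000 = 5,150 kg; Δv = 363×9.81×ln(3.33) = 3561.0×1.2030 ≈ 4284 m/s.
Total Δv = 4675 + 4284 = 8959 m/s.

Δv ≈ 8.96 km/s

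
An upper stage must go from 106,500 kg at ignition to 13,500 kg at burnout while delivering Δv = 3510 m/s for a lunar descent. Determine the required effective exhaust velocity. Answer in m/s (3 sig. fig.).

v_e ≈ 1700 m/s

ln(m₀/m_f) = ln(106500/13500) = ln(7.889) = 2.0655.
Using Δv = v_e ln(m₀/m_f): v_e = Δv / ln(m₀/m_f) = 3510 / 2.0655 = 1699.4 m/s.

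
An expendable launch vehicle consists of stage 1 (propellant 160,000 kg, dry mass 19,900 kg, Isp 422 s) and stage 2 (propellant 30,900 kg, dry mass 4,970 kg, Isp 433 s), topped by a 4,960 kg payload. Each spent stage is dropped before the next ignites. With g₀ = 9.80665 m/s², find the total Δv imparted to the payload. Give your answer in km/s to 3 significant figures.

Ignition mass of stage 1 = 160,000+19,900 + 30,900+4,970 + 4,960 = 220,730 kg.
Stage 1: m₀ = 220,730 kg, m_f = 220,730 − 160,000 = 60,730 kg; Δv = 422×9.80665×ln(3.635) = 4138.4×1.2905 ≈ 5341 m/s.
Stage 2: m₀ = 40,830 kg, m_f = 40,830 − 30,900 = 9,930 kg; Δv = 433×9.80665×ln(4.112) = 4246.3×1.4139 ≈ 6004 m/s.
Total Δv = 5341 + 6004 = 11345 m/s.

Δv ≈ 11.3 km/s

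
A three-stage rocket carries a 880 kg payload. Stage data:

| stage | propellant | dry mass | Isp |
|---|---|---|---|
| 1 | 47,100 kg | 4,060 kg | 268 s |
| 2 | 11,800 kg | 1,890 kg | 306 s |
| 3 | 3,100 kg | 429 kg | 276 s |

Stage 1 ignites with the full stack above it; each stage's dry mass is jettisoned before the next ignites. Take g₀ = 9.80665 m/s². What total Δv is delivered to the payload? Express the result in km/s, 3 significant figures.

Δv ≈ 9.45 km/s

Ignition mass of stage 1 = 47,100+4,060 + 11,800+1,890 + 3,100+429 + 880 = 69,259 kg.
Stage 1: m₀ = 69,259 kg, m_f = 69,259 − 47,100 = 22,159 kg; Δv = 268×9.80665×ln(3.126) = 2628.2×1.1396 ≈ 2995 m/s.
Stage 2: m₀ = 18,099 kg, m_f = 18,099 − 11,800 = 6,299 kg; Δv = 306×9.80665×ln(2.873) = 3000.8×1.0555 ≈ 3167 m/s.
Stage 3: m₀ = 4,409 kg, m_f = 4,409 − 3,100 = 1,309 kg; Δv = 276×9.80665×ln(3.368) = 2706.6×1.2144 ≈ 3287 m/s.
Total Δv = 2995 + 3167 + 3287 = 9449 m/s.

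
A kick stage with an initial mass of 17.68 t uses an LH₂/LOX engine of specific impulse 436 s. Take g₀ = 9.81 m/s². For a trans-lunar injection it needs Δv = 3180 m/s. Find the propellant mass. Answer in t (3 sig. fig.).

propellant mass ≈ 9.27 t

v_e = Isp · g₀ = 436 × 9.81 = 4277.2 m/s.
By the Tsiolkovsky rocket equation, m₀/m_f = exp(Δv / v_e) = exp(3180 / 4277.2) = exp(0.7435) = 2.1033.
m_f = 17.68 / 2.1033 = 8.40584 t, so propellant = m₀ − m_f = 17.68 − 8.40584 = 9.27416 t.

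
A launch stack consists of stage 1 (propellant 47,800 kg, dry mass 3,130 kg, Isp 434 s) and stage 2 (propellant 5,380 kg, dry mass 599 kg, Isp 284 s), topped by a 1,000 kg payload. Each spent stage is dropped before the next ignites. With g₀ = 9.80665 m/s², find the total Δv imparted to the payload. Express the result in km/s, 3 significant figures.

Δv ≈ 11.5 km/s

Ignition mass of stage 1 = 47,800+3,130 + 5,380+599 + 1,000 = 57,909 kg.
Stage 1: m₀ = 57,909 kg, m_f = 57,909 − 47,800 = 10,109 kg; Δv = 434×9.80665×ln(5.728) = 4256.1×1.7454 ≈ 7429 m/s.
Stage 2: m₀ = 6,979 kg, m_f = 6,979 − 5,380 = 1,599 kg; Δv = 284×9.80665×ln(4.365) = 2785.1×1.4735 ≈ 4104 m/s.
Total Δv = 7429 + 4104 = 11533 m/s.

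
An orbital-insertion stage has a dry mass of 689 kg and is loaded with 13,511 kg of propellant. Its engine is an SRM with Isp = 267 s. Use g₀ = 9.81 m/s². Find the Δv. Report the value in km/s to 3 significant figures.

Δv ≈ 7.93 km/s

v_e = Isp · g₀ = 267 × 9.81 = 2619.3 m/s.
m₀ = m_dry + m_prop = 689 + 13,511 = 14,200 kg.
Rocket equation: Δv = v_e · ln(m₀/m_f) = 2619.3 × ln(20.61) = 2619.3 × 3.0258 ≈ 7925.3 m/s.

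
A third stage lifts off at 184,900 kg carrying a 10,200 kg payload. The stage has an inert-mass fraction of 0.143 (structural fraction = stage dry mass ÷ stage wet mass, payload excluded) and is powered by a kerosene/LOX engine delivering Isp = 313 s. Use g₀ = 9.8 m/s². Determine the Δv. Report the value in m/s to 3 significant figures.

Stage wet mass = m₀ − payload = 184,900 − 10,200 = 174,700 kg.
Stage dry mass = ε × stage wet mass = 0.143 × 174,700 = 24,982.1 kg.
Burnout mass m_f = stage dry + payload = 24,982.1 + 10,200 = 35,182.1 kg.
v_e = Isp · g₀ = 313 × 9.8 = 3067.4 m/s.
From the ideal rocket equation, Δv = v_e · ln(184,900/35,182.1) = 3067.4 × ln(5.256) = 3067.4 × 1.6593 ≈ 5090 m/s.

Δv ≈ 5090 m/s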